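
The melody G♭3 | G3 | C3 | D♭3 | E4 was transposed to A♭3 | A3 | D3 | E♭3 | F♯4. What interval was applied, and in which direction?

up a major second

Take the first pair: Gb3 → Ab3. G to A spans 2 letter names, so the interval is some kind of second.
Gb3 to Ab3 is 2 semitones, which makes it a major second; the second version is higher, so the direction is up.
Checking another pair — E4 → F#4 — gives the same interval.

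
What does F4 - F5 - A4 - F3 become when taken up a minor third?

F4 up a minor third is Ab4.
A minor third up from F5 gives Ab5.
A4 up a minor third is C5.
A minor third up from F3 gives Ab3.

Ab4 Ab5 C5 Ab3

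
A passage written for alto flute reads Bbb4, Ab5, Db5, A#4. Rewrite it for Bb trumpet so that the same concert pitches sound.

Gb4 F5 Bb4 F##4

First find concert pitch: the alto flute sounds a perfect fourth below written, so Bbb4 Ab5 Db5 A#4 sounds Fb4 Eb5 Ab4 E#4.
Then write for Bb trumpet: it sounds a major second below written, so the part must be a major second above concert.
Fb4 → Gb4
Eb5 → F5
Ab4 → Bb4
E#4 → F##4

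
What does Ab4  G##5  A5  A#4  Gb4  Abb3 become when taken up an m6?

Ab4 gives Fb5
G##5 gives E#6
A5 gives F6
A#4 gives F#5
Gb4 gives Ebb5
Abb3 gives Fbb4

Fb5 E#6 F6 F#5 Ebb5 Fbb4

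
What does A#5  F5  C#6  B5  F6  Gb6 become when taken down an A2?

An augmented second down from A#5 gives G5.
F5: a second down reaches E, and 3 semitones makes it Ebb5.
An augmented second down from C#6 gives Bb5.
B5: a second down reaches A, and 3 semitones makes it Ab5.
F6: a second down reaches E, and 3 semitones makes it Ebb6.
An augmented second down from Gb6 gives Fbb6.

G5 Ebb5 Bb5 Ab5 Ebb6 Fbb6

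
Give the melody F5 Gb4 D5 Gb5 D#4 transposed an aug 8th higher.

F#6 G5 D#6 G6 D##5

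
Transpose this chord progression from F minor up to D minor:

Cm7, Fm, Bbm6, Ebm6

Am7 Dm Gm6 Cm6

F minor up to D minor is a major sixth; each chord root moves by that interval while the quality stays the same.
Cm7: root C up a major sixth → A, giving Am7.
Fm: root F up a major sixth → D, giving Dm.
Bbm6: root Bb up a major sixth → G, giving Gm6.
Ebm6: root Eb up a major sixth → C, giving Cm6.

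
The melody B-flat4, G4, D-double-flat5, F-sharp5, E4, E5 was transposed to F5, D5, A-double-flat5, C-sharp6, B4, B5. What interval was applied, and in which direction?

From Bb4 to F5 is 5 letter names — a fifth of some quality.
Bb4 to F5 is 7 semitones, which makes it a perfect fifth; the second version is higher, so the direction is up.
Checking another pair — E5 → B5 — gives the same interval.

up a perfect fifth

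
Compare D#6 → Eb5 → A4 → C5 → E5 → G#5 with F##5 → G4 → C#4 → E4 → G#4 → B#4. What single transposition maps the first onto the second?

down a minor sixth

From D#6 to F##5 is 6 letter names — a sixth of some quality.
F##5 to D#6 is 8 semitones, which makes it a minor sixth; the second version is lower, so the direction is down.
Checking another pair — G#5 → B#4 — gives the same interval.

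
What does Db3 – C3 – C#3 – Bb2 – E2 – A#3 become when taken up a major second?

Db3 to Eb3
C3 to D3
C#3 to D#3
Bb2 to C3
E2 to F#2
A#3 to B#3

Eb3 D3 D#3 C3 F#2 B#3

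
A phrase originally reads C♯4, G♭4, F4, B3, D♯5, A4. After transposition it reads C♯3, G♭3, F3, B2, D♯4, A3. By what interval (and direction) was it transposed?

down a perfect octave

From C#4 to C#3 is 8 letter names — an octave of some quality.
C#3 to C#4 is 12 semitones, which makes it a perfect octave; the second version is lower, so the direction is down.
Checking another pair — A4 → A3 — gives the same interval.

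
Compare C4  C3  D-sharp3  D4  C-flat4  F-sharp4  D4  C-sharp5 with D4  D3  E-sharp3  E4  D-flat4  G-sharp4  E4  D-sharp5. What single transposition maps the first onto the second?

From C4 to D4 is 2 letter names — a second of some quality.
C4 to D4 is 2 semitones, which makes it a major second; the second version is higher, so the direction is up.
Checking another pair — C#5 → D#5 — gives the same interval.

up a major second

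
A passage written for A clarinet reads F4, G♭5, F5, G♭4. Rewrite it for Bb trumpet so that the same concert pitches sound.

E4 F5 E5 F4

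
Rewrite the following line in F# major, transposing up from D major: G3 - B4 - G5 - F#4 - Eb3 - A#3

From D up to F# is a major third; apply that to each pitch.
G3 -> B3
B4 -> D#5
G5 -> B5
F#4 -> A#4
Eb3 -> G3
A#3 -> C##4

B3 D#5 B5 A#4 G3 C##4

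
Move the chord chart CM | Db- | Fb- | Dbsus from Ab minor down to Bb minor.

Ab minor down to Bb minor is a minor seventh; each chord root moves by that interval while the quality stays the same.
CM: root C down a minor seventh → D, giving DM.
Db-: root Db down a minor seventh → Eb, giving Eb-.
Fb-: root Fb down a minor seventh → Gb, giving Gb-.
Dbsus: root Db down a minor seventh → Eb, giving Ebsus.

DM Eb- Gb- Ebsus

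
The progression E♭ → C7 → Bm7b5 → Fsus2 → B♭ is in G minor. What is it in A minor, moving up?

F D7 C#m7b5 Gsus2 C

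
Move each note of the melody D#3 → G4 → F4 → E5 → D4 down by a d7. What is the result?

D#3 gives E##2
G4 gives A#3
F4 gives G#3
E5 gives F##4
D4 gives E#3

E##2 A#3 G#3 F##4 E#3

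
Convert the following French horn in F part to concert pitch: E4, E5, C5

Written C4 on the French horn in F sounds as F3, a perfect fifth lower; apply that shift to every note.
E4 to A3
E5 to A4
C5 to F4

A3 A4 F4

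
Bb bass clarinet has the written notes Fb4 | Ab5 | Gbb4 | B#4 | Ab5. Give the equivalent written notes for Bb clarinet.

First find concert pitch: the Bb bass clarinet sounds a major ninth below written, so Fb4 Ab5 Gbb4 B#4 Ab5 sounds Ebb3 Gb4 Fbb3 A#3 Gb4.
Then write for Bb clarinet: it sounds a major second below written, so the part must be a major second above concert.
Ebb3 → Fb3
Gb4 → Ab4
Fbb3 → Gbb3
A#3 → B#3
Gb4 → Ab4

Fb3 Ab4 Gbb3 B#3 Ab4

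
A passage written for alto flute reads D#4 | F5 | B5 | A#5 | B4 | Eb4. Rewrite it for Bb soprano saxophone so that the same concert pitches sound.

B#3 D5 G#5 F##5 G#4 C4

First find concert pitch: the alto flute sounds a perfect fourth below written, so D#4 F5 B5 A#5 B4 Eb4 sounds A#3 C5 F#5 E#5 F#4 Bb3.
Then write for Bb soprano saxophone: it sounds a major second below written, so the part must be a major second above concert.
A#3 → B#3
C5 → D5
F#5 → G#5
E#5 → F##5
F#4 → G#4
Bb3 → C4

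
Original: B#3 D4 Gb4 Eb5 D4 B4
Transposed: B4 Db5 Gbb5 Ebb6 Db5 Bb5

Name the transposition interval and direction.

From B#3 to B4 is 8 letter names — an octave of some quality.
B#3 to B4 is 11 semitones, which makes it a diminished octave; the second version is higher, so the direction is up.
Checking another pair — B4 → Bb5 — gives the same interval.

up a diminished octave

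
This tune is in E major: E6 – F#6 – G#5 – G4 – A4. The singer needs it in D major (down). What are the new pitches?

D6 E6 F#5 F4 G4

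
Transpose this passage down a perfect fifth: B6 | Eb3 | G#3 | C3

B6: a fifth down reaches E, and 7 semitones makes it E6.
A perfect fifth down from Eb3 gives Ab2.
A perfect fifth down from G#3 gives C#3.
C3 down a perfect fifth is F2.

E6 Ab2 C#3 F2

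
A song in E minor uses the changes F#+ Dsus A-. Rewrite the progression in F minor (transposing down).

E minor down to F minor is a major seventh; each chord root moves by that interval while the quality stays the same.
F#+: root F# down a major seventh → G, giving G+.
Dsus: root D down a major seventh → Eb, giving Ebsus.
A-: root A down a major seventh → Bb, giving Bb-.

G+ Ebsus Bb-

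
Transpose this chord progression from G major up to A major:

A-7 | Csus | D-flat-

G major up to A major is a major second; each chord root moves by that interval while the quality stays the same.
A-7: root A up a major second → B, giving B-7.
Csus: root C up a major second → D, giving Dsus.
D-flat-: root D-flat up a major second → Eb, giving Eb-.

B-7 Dsus Eb-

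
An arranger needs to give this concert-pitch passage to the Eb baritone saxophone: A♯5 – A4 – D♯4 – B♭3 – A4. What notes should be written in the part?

Written C4 sounds as Eb2 on the Eb baritone saxophone, so concert pitches are written a major thirteenth up.
A#5 to F##7
A4 to F#6
D#4 to B#5
Bb3 to G5
A4 to F#6

F##7 F#6 B#5 G5 F#6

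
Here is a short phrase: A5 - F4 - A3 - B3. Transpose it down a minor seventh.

B4 G3 B2 C#3

A5 down a minor seventh is B4.
F4 down a minor seventh is G3.
A3: a seventh down reaches B, and 10 semitones makes it B2.
A minor seventh down from B3 gives C#3.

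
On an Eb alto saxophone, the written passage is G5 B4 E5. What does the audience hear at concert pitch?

Bb4 D4 G4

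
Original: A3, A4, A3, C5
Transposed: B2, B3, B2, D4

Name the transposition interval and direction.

down a minor seventh

From A3 to B2 is 7 letter names — a seventh of some quality.
B2 to A3 is 10 semitones, which makes it a minor seventh; the second version is lower, so the direction is down.
Checking another pair — C5 → D4 — gives the same interval.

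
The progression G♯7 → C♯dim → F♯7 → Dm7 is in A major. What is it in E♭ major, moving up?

D7 Gdim C7 Abm7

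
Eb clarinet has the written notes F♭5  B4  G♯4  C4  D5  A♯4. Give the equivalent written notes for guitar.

Abb6 D6 B5 Eb5 F6 C#6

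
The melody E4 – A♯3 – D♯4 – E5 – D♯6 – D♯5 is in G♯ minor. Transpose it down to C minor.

Ab3 D3 G3 Ab4 G5 G4

G♯ minor to C minor down is an augmented fifth, so every note moves down by that interval.
E4 gives Ab3
A#3 gives D3
D#4 gives G3
E5 gives Ab4
D#6 gives G5
D#5 gives G4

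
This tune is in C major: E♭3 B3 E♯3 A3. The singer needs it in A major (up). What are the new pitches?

From C up to A is a major sixth; apply that to each pitch.
Eb3 to C4
B3 to G#4
E#3 to C##4
A3 to F#4

C4 G#4 C##4 F#4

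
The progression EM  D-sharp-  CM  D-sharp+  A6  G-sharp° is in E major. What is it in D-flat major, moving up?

DbM C- BbbM C+ Gb6 F°

E major up to D-flat major is a diminished seventh; each chord root moves by that interval while the quality stays the same.
EM: root E up a diminished seventh → Db, giving DbM.
D-sharp-: root D-sharp up a diminished seventh → C, giving C-.
CM: root C up a diminished seventh → Bbb, giving BbbM.
D-sharp+: root D-sharp up a diminished seventh → C, giving C+.
A6: root A up a diminished seventh → Gb, giving Gb6.
G-sharp°: root G-sharp up a diminished seventh → F, giving F°.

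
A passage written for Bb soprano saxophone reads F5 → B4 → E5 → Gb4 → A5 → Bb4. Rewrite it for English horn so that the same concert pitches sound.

Bb5 E5 A5 Cb5 D6 Eb5

First find concert pitch: the Bb soprano saxophone sounds a major second below written, so F5 B4 E5 Gb4 A5 Bb4 sounds Eb5 A4 D5 Fb4 G5 Ab4.
Then write for English horn: it sounds a perfect fifth below written, so the part must be a perfect fifth above concert.
Eb5 → Bb5
A4 → E5
D5 → A5
Fb4 → Cb5
G5 → D6
Ab4 → Eb5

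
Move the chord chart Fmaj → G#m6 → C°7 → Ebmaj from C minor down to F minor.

C minor down to F minor is a perfect fifth; each chord root moves by that interval while the quality stays the same.
Fmaj: root F down a perfect fifth → Bb, giving Bbmaj.
G#m6: root G# down a perfect fifth → C#, giving C#m6.
C°7: root C down a perfect fifth → F, giving F°7.
Ebmaj: root Eb down a perfect fifth → Ab, giving Abmaj.

Bbmaj C#m6 F°7 Abmaj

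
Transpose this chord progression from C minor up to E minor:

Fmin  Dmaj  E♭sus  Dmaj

Amin F#maj Gsus F#maj

C minor up to E minor is a major third; each chord root moves by that interval while the quality stays the same.
Fmin: root F up a major third → A, giving Amin.
Dmaj: root D up a major third → F#, giving F#maj.
E♭sus: root E♭ up a major third → G, giving Gsus.
Dmaj: root D up a major third → F#, giving F#maj.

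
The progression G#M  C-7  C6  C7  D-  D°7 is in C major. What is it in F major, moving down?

C#M F-7 F6 F7 G- G°7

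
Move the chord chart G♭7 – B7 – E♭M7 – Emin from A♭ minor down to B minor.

A7 C##7 F#M7 F##min

A♭ minor down to B minor is a diminished seventh; each chord root moves by that interval while the quality stays the same.
G♭7: root G♭ down a diminished seventh → A, giving A7.
B7: root B down a diminished seventh → C##, giving C##7.
E♭M7: root E♭ down a diminished seventh → F#, giving F#M7.
Emin: root E down a diminished seventh → F##, giving F##min.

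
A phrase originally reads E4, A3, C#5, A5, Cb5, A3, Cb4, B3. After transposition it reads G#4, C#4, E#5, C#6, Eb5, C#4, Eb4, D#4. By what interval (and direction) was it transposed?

up a major third

Take the first pair: E4 → G#4. E to G spans 3 letter names, so the interval is some kind of third.
E4 to G#4 is 4 semitones, which makes it a major third; the second version is higher, so the direction is up.
Checking another pair — B3 → D#4 — gives the same interval.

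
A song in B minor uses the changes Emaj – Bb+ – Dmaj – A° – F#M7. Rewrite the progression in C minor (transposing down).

Fmaj Cb+ Ebmaj Bb° GM7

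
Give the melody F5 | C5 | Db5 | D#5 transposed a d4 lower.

C#5 G#4 A4 A##4

A diminished fourth down from F5 gives C#5.
C5: a fourth down reaches G, and 4 semitones makes it G#4.
A diminished fourth down from Db5 gives A4.
D#5: a fourth down reaches A, and 4 semitones makes it A##4.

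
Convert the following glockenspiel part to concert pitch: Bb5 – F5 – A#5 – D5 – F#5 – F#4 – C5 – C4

Bb7 F7 A#7 D7 F#7 F#6 C7 C6

The glockenspiel sounds a perfect fifteenth above written, so transpose each written note up a perfect fifteenth.
Bb5 -> Bb7
F5 -> F7
A#5 -> A#7
D5 -> D7
F#5 -> F#7
F#4 -> F#6
C5 -> C7
C4 -> C6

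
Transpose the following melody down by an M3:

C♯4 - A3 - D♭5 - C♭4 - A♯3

C#4 becomes A3
A3 becomes F3
Db5 becomes Bbb4
Cb4 becomes Abb3
A#3 becomes F#3

A3 F3 Bbb4 Abb3 F#3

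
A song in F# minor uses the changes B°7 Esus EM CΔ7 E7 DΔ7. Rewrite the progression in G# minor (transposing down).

F# minor down to G# minor is a minor seventh; each chord root moves by that interval while the quality stays the same.
B°7: root B down a minor seventh → C#, giving C#°7.
Esus: root E down a minor seventh → F#, giving F#sus.
EM: root E down a minor seventh → F#, giving F#M.
CΔ7: root C down a minor seventh → D, giving DΔ7.
E7: root E down a minor seventh → F#, giving F#7.
DΔ7: root D down a minor seventh → E, giving EΔ7.

C#°7 F#sus F#M DΔ7 F#7 EΔ7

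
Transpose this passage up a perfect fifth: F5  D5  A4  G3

C6 A5 E5 D4

F5 → C6
D5 → A5
A4 → E5
G3 → D4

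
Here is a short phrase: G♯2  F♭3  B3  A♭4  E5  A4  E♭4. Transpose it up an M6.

E#3 Db4 G#4 F5 C#6 F#5 C5

G#2: a sixth up reaches E, and 9 semitones makes it E#3.
Fb3: a sixth up reaches D, and 9 semitones makes it Db4.
A major sixth up from B3 gives G#4.
Ab4 up a major sixth is F5.
A major sixth up from E5 gives C#6.
A major sixth up from A4 gives F#5.
Eb4 up a major sixth is C5.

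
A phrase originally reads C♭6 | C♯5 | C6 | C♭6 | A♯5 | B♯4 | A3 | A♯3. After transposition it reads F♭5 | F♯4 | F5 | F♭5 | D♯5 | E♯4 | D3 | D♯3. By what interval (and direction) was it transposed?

From Cb6 to Fb5 is 5 letter names — a fifth of some quality.
Fb5 to Cb6 is 7 semitones, which makes it a perfect fifth; the second version is lower, so the direction is down.
Checking another pair — A#3 → D#3 — gives the same interval.

down a perfect fifth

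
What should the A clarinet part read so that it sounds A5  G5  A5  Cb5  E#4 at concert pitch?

C6 Bb5 C6 Ebb5 G#4

The A clarinet sounds a minor third below written, so the written part must be a minor third above concert — transpose each note up.
A5 -> C6
G5 -> Bb5
A5 -> C6
Cb5 -> Ebb5
E#4 -> G#4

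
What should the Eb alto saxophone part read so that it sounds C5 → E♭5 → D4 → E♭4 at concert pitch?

A5 C6 B4 C5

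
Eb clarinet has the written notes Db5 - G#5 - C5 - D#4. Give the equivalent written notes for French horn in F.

Cb6 F#6 Bb5 C#5

First find concert pitch: the Eb clarinet sounds a minor third above written, so Db5 G#5 C5 D#4 sounds Fb5 B5 Eb5 F#4.
Then write for French horn in F: it sounds a perfect fifth below written, so the part must be a perfect fifth above concert.
Fb5 → Cb6
B5 → F#6
Eb5 → Bb5
F#4 → C#5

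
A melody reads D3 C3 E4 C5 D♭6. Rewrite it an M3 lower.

A major third down from D3 gives Bb2.
A major third down from C3 gives Ab2.
E4 down a major third is C4.
A major third down from C5 gives Ab4.
Db6 down a major third is Bbb5.

Bb2 Ab2 C4 Ab4 Bbb5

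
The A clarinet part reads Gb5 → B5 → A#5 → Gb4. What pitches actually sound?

Eb5 G#5 F##5 Eb4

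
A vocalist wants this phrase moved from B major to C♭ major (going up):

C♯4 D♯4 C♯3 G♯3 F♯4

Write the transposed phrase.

Db4 Eb4 Db3 Ab3 Gb4

From B up to C♭ is a diminished second; apply that to each pitch.
C#4 → Db4
D#4 → Eb4
C#3 → Db3
G#3 → Ab3
F#4 → Gb4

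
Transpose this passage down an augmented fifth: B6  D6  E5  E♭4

Eb6 Gb5 Ab4 Abb3

B6: a fifth down reaches E, and 8 semitones makes it Eb6.
D6 down an augmented fifth is Gb5.
An augmented fifth down from E5 gives Ab4.
Eb4 down an augmented fifth is Abb3.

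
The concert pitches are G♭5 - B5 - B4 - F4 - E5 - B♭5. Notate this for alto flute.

Cb6 E6 E5 Bb4 A5 Eb6

The alto flute sounds a perfect fourth below written, so the written part must be a perfect fourth above concert — transpose each note up.
Gb5 becomes Cb6
B5 becomes E6
B4 becomes E5
F4 becomes Bb4
E5 becomes A5
Bb5 becomes Eb6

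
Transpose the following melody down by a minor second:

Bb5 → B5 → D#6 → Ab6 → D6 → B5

Bb5 to A5
B5 to A#5
D#6 to C##6
Ab6 to G6
D6 to C#6
B5 to A#5

A5 A#5 C##6 G6 C#6 A#5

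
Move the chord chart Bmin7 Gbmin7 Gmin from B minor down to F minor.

Fmin7 Dbbmin7 Dbmin

B minor down to F minor is an augmented fourth; each chord root moves by that interval while the quality stays the same.
Bmin7: root B down an augmented fourth → F, giving Fmin7.
Gbmin7: root Gb down an augmented fourth → Dbb, giving Dbbmin7.
Gmin: root G down an augmented fourth → Db, giving Dbmin.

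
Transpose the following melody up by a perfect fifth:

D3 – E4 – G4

D3: a fifth up reaches A, and 7 semitones makes it A3.
A perfect fifth up from E4 gives B4.
G4: a fifth up reaches D, and 7 semitones makes it D5.

A3 B4 D5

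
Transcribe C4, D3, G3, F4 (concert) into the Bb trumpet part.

Written C4 sounds as Bb3 on the Bb trumpet, so concert pitches are written a major second up.
C4 → D4
D3 → E3
G3 → A3
F4 → G4

D4 E3 A3 G4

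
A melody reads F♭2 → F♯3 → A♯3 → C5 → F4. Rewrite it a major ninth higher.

Gb3 G#4 B#4 D6 G5

Fb2 up a major ninth is Gb3.
F#3: a ninth up reaches G, and 14 semitones makes it G#4.
A major ninth up from A#3 gives B#4.
A major ninth up from C5 gives D6.
F4 up a major ninth is G5.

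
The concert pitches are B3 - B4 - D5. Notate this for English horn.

Written C4 sounds as F3 on the English horn, so concert pitches are written a perfect fifth up.
B3 → F#4
B4 → F#5
D5 → A5

F#4 F#5 A5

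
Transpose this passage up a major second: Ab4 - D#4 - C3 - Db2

Bb4 E#4 D3 Eb2

Ab4 to Bb4
D#4 to E#4
C3 to D3
Db2 to Eb2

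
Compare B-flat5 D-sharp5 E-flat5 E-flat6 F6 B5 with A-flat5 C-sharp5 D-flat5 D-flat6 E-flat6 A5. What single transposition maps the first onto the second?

down a major second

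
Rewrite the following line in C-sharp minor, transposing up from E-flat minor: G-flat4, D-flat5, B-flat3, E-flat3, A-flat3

E5 B5 G#4 C#4 F#4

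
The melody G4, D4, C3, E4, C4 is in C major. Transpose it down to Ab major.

C major to Ab major down is a major third, so every note moves down by that interval.
G4 becomes Eb4
D4 becomes Bb3
C3 becomes Ab2
E4 becomes C4
C4 becomes Ab3

Eb4 Bb3 Ab2 C4 Ab3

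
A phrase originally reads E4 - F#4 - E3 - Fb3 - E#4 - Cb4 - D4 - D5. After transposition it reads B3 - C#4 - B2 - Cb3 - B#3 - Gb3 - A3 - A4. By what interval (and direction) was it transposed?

Take the first pair: E4 → B3. E to B spans 4 letter names, so the interval is some kind of fourth.
B3 to E4 is 5 semitones, which makes it a perfect fourth; the second version is lower, so the direction is down.
Checking another pair — D5 → A4 — gives the same interval.

down a perfect fourth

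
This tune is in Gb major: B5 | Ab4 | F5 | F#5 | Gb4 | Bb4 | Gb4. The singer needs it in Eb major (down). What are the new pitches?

G#5 F4 D5 D#5 Eb4 G4 Eb4

From Gb down to Eb is a minor third; apply that to each pitch.
B5 becomes G#5
Ab4 becomes F4
F5 becomes D5
F#5 becomes D#5
Gb4 becomes Eb4
Bb4 becomes G4
Gb4 becomes Eb4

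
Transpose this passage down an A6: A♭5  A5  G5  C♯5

Cbb5 Cb5 Bbb4 Eb4

Ab5 gives Cbb5
A5 gives Cb5
G5 gives Bbb4
C#5 gives Eb4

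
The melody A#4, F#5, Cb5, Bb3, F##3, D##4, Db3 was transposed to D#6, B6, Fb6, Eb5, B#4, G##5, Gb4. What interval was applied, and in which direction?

up a perfect eleventh

Take the first pair: A#4 → D#6. A to D spans 11 letter names, so the interval is some kind of eleventh.
A#4 to D#6 is 17 semitones, which makes it a perfect eleventh; the second version is higher, so the direction is up.
Checking another pair — Db3 → Gb4 — gives the same interval.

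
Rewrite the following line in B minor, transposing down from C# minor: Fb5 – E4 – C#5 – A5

C# minor to B minor down is a major second, so every note moves down by that interval.
Fb5 -> Ebb5
E4 -> D4
C#5 -> B4
A5 -> G5

Ebb5 D4 B4 G5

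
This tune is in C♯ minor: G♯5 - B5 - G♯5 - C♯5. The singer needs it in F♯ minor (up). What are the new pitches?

C♯ minor to F♯ minor up is a perfect fourth, so every note moves up by that interval.
G#5 -> C#6
B5 -> E6
G#5 -> C#6
C#5 -> F#5

C#6 E6 C#6 F#5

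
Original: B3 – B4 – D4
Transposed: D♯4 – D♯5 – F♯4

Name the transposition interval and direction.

Take the first pair: B3 → D#4. B to D spans 3 letter names, so the interval is some kind of third.
B3 to D#4 is 4 semitones, which makes it a major third; the second version is higher, so the direction is up.
Checking another pair — D4 → F#4 — gives the same interval.

up a major third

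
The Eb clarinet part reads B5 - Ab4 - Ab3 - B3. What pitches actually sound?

Written C4 on the Eb clarinet sounds as Eb4, a minor third higher; apply that shift to every note.
B5 becomes D6
Ab4 becomes Cb5
Ab3 becomes Cb4
B3 becomes D4

D6 Cb5 Cb4 D4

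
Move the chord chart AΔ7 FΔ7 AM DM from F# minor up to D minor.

F# minor up to D minor is a minor sixth; each chord root moves by that interval while the quality stays the same.
AΔ7: root A up a minor sixth → F, giving FΔ7.
FΔ7: root F up a minor sixth → Db, giving DbΔ7.
AM: root A up a minor sixth → F, giving FM.
DM: root D up a minor sixth → Bb, giving BbM.

FΔ7 DbΔ7 FM BbM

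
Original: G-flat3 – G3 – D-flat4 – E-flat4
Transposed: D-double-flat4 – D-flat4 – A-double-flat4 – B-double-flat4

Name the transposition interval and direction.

up a diminished fifth

From Gb3 to Dbb4 is 5 letter names — a fifth of some quality.
Gb3 to Dbb4 is 6 semitones, which makes it a diminished fifth; the second version is higher, so the direction is up.
Checking another pair — Eb4 → Bbb4 — gives the same interval.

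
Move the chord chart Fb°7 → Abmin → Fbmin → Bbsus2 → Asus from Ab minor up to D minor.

Ab minor up to D minor is an augmented fourth; each chord root moves by that interval while the quality stays the same.
Fb°7: root Fb up an augmented fourth → Bb, giving Bb°7.
Abmin: root Ab up an augmented fourth → D, giving Dmin.
Fbmin: root Fb up an augmented fourth → Bb, giving Bbmin.
Bbsus2: root Bb up an augmented fourth → E, giving Esus2.
Asus: root A up an augmented fourth → D#, giving D#sus.

Bb°7 Dmin Bbmin Esus2 D#sus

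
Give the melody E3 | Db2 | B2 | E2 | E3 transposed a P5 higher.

B3 Ab2 F#3 B2 B3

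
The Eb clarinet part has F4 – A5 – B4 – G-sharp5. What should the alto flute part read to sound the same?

Db5 F6 G5 E6

First find concert pitch: the Eb clarinet sounds a minor third above written, so F4 A5 B4 G-sharp5 sounds Ab4 C6 D5 B5.
Then write for alto flute: it sounds a perfect fourth below written, so the part must be a perfect fourth above concert.
Ab4 → Db5
C6 → F6
D5 → G5
B5 → E6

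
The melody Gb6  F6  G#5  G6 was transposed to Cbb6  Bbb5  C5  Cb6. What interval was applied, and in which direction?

down an augmented fifth

Take the first pair: Gb6 → Cbb6. G to C spans 5 letter names, so the interval is some kind of fifth.
Cbb6 to Gb6 is 8 semitones, which makes it an augmented fifth; the second version is lower, so the direction is down.
Checking another pair — G6 → Cb6 — gives the same interval.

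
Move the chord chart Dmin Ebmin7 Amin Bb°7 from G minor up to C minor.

Gmin Abmin7 Dmin Eb°7

G minor up to C minor is a perfect fourth; each chord root moves by that interval while the quality stays the same.
Dmin: root D up a perfect fourth → G, giving Gmin.
Ebmin7: root Eb up a perfect fourth → Ab, giving Abmin7.
Amin: root A up a perfect fourth → D, giving Dmin.
Bb°7: root Bb up a perfect fourth → Eb, giving Eb°7.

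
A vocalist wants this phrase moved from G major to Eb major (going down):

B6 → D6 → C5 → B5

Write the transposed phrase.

From G down to Eb is a major third; apply that to each pitch.
B6 becomes G6
D6 becomes Bb5
C5 becomes Ab4
B5 becomes G5

G6 Bb5 Ab4 G5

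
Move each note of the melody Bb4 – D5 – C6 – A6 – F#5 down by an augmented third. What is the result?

Bb4 gives Gbb4
D5 gives Bbb4
C6 gives Abb5
A6 gives Fb6
F#5 gives Db5

Gbb4 Bbb4 Abb5 Fb6 Db5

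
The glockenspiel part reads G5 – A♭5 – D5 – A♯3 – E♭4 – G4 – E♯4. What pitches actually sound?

G7 Ab7 D7 A#5 Eb6 G6 E#6

Written C4 on the glockenspiel sounds as C6, a perfect fifteenth higher; apply that shift to every note.
G5 to G7
Ab5 to Ab7
D5 to D7
A#3 to A#5
Eb4 to Eb6
G4 to G6
E#4 to E#6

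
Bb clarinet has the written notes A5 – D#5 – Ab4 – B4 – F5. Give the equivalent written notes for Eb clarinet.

First find concert pitch: the Bb clarinet sounds a major second below written, so A5 D#5 Ab4 B4 F5 sounds G5 C#5 Gb4 A4 Eb5.
Then write for Eb clarinet: it sounds a minor third above written, so the part must be a minor third below concert.
G5 → E5
C#5 → A#4
Gb4 → Eb4
A4 → F#4
Eb5 → C5

E5 A#4 Eb4 F#4 C5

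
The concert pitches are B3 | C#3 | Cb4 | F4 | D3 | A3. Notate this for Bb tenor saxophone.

C#5 D#4 Db5 G5 E4 B4

Written C4 sounds as Bb2 on the Bb tenor saxophone, so concert pitches are written a major ninth up.
B3 -> C#5
C#3 -> D#4
Cb4 -> Db5
F4 -> G5
D3 -> E4
A3 -> B4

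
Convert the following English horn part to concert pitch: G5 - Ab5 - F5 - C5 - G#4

Written C4 on the English horn sounds as F3, a perfect fifth lower; apply that shift to every note.
G5 -> C5
Ab5 -> Db5
F5 -> Bb4
C5 -> F4
G#4 -> C#4

C5 Db5 Bb4 F4 C#4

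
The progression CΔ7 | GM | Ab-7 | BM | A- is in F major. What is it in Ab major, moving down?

EbΔ7 BbM Cb-7 DM C-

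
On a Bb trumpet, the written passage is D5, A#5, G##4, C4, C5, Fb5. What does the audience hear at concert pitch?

The Bb trumpet sounds a major second below written, so transpose each written note down a major second.
D5 gives C5
A#5 gives G#5
G##4 gives F##4
C4 gives Bb3
C5 gives Bb4
Fb5 gives Ebb5

C5 G#5 F##4 Bb3 Bb4 Ebb5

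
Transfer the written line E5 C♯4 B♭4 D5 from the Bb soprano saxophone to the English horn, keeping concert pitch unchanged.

A5 F#4 Eb5 G5

First find concert pitch: the Bb soprano saxophone sounds a major second below written, so E5 C♯4 B♭4 D5 sounds D5 B3 Ab4 C5.
Then write for English horn: it sounds a perfect fifth below written, so the part must be a perfect fifth above concert.
D5 → A5
B3 → F#4
Ab4 → Eb5
C5 → G5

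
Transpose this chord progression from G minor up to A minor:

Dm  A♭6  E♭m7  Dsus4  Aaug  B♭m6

G minor up to A minor is a major second; each chord root moves by that interval while the quality stays the same.
Dm: root D up a major second → E, giving Em.
A♭6: root A♭ up a major second → Bb, giving Bb6.
E♭m7: root E♭ up a major second → F, giving Fm7.
Dsus4: root D up a major second → E, giving Esus4.
Aaug: root A up a major second → B, giving Baug.
B♭m6: root B♭ up a major second → C, giving Cm6.

Em Bb6 Fm7 Esus4 Baug Cm6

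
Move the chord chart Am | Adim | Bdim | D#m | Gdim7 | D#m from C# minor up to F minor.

Dbm Dbdim Ebdim Gm Cbdim7 Gm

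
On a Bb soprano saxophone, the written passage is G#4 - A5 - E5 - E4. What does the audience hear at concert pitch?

The Bb soprano saxophone sounds a major second below written, so transpose each written note down a major second.
G#4 -> F#4
A5 -> G5
E5 -> D5
E4 -> D4

F#4 G5 D5 D4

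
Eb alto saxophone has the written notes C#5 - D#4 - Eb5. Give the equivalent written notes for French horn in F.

First find concert pitch: the Eb alto saxophone sounds a major sixth below written, so C#5 D#4 Eb5 sounds E4 F#3 Gb4.
Then write for French horn in F: it sounds a perfect fifth below written, so the part must be a perfect fifth above concert.
E4 → B4
F#3 → C#4
Gb4 → Db5

B4 C#4 Db5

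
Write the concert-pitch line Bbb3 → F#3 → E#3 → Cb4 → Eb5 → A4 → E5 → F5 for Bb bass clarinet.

Cb5 G#4 F##4 Db5 F6 B5 F#6 G6

The Bb bass clarinet sounds a major ninth below written, so the written part must be a major ninth above concert — transpose each note up.
Bbb3 becomes Cb5
F#3 becomes G#4
E#3 becomes F##4
Cb4 becomes Db5
Eb5 becomes F6
A4 becomes B5
E5 becomes F#6
F5 becomes G6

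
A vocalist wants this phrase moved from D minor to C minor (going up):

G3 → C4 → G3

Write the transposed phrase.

D minor to C minor up is a minor seventh, so every note moves up by that interval.
G3 to F4
C4 to Bb4
G3 to F4

F4 Bb4 F4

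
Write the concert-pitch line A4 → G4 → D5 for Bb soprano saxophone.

B4 A4 E5

The Bb soprano saxophone sounds a major second below written, so the written part must be a major second above concert — transpose each note up.
A4 gives B4
G4 gives A4
D5 gives E5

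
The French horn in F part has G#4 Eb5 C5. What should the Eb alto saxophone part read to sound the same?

First find concert pitch: the French horn in F sounds a perfect fifth below written, so G#4 Eb5 C5 sounds C#4 Ab4 F4.
Then write for Eb alto saxophone: it sounds a major sixth below written, so the part must be a major sixth above concert.
C#4 → A#4
Ab4 → F5
F4 → D5

A#4 F5 D5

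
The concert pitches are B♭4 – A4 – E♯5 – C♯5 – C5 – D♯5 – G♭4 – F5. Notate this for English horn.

F5 E5 B#5 G#5 G5 A#5 Db5 C6

The English horn sounds a perfect fifth below written, so the written part must be a perfect fifth above concert — transpose each note up.
Bb4 becomes F5
A4 becomes E5
E#5 becomes B#5
C#5 becomes G#5
C5 becomes G5
D#5 becomes A#5
Gb4 becomes Db5
F5 becomes C6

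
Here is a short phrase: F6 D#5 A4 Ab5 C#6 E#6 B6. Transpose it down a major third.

F6 down a major third is Db6.
D#5: a third down reaches B, and 4 semitones makes it B4.
A4 down a major third is F4.
A major third down from Ab5 gives Fb5.
A major third down from C#6 gives A5.
A major third down from E#6 gives C#6.
B6: a third down reaches G, and 4 semitones makes it G6.

Db6 B4 F4 Fb5 A5 C#6 G6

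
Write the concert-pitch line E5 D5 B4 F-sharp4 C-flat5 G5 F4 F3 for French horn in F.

B5 A5 F#5 C#5 Gb5 D6 C5 C4

Written C4 sounds as F3 on the French horn in F, so concert pitches are written a perfect fifth up.
E5 gives B5
D5 gives A5
B4 gives F#5
F#4 gives C#5
Cb5 gives Gb5
G5 gives D6
F4 gives C5
F3 gives C4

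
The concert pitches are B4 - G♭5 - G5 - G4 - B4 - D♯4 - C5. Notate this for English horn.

Written C4 sounds as F3 on the English horn, so concert pitches are written a perfect fifth up.
B4 to F#5
Gb5 to Db6
G5 to D6
G4 to D5
B4 to F#5
D#4 to A#4
C5 to G5

F#5 Db6 D6 D5 F#5 A#4 G5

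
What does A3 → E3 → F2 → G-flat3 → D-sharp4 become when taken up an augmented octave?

A#4 E#4 F#3 G4 D##5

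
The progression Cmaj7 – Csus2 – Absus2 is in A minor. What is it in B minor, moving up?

Dmaj7 Dsus2 Bbsus2

A minor up to B minor is a major second; each chord root moves by that interval while the quality stays the same.
Cmaj7: root C up a major second → D, giving Dmaj7.
Csus2: root C up a major second → D, giving Dsus2.
Absus2: root Ab up a major second → Bb, giving Bbsus2.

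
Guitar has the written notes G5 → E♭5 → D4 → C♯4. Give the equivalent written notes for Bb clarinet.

A4 F4 E3 D#3

First find concert pitch: the guitar sounds a perfect octave below written, so G5 E♭5 D4 C♯4 sounds G4 Eb4 D3 C#3.
Then write for Bb clarinet: it sounds a major second below written, so the part must be a major second above concert.
G4 → A4
Eb4 → F4
D3 → E3
C#3 → D#3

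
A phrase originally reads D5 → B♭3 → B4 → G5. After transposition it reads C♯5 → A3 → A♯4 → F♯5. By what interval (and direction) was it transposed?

From D5 to C#5 is 2 letter names — a second of some quality.
C#5 to D5 is 1 semitone, which makes it a minor second; the second version is lower, so the direction is down.
Checking another pair — G5 → F#5 — gives the same interval.

down a minor second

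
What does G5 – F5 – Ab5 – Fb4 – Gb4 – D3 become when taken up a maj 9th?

G5: a ninth up reaches A, and 14 semitones makes it A6.
F5: a ninth up reaches G, and 14 semitones makes it G6.
Ab5 up a major ninth is Bb6.
A major ninth up from Fb4 gives Gb5.
Gb4 up a major ninth is Ab5.
D3 up a major ninth is E4.

A6 G6 Bb6 Gb5 Ab5 E4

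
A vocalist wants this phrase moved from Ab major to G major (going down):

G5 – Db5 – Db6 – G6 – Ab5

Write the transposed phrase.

F#5 C5 C6 F#6 G5

Ab major to G major down is a minor second, so every note moves down by that interval.
G5 gives F#5
Db5 gives C5
Db6 gives C6
G6 gives F#6
Ab5 gives G5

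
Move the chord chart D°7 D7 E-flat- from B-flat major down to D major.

F#°7 F#7 G-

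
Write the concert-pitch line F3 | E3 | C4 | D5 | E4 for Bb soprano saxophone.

G3 F#3 D4 E5 F#4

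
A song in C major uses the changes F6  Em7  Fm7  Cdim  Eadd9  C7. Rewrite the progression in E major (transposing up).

A6 G#m7 Am7 Edim G#add9 E7

C major up to E major is a major third; each chord root moves by that interval while the quality stays the same.
F6: root F up a major third → A, giving A6.
Em7: root E up a major third → G#, giving G#m7.
Fm7: root F up a major third → A, giving Am7.
Cdim: root C up a major third → E, giving Edim.
Eadd9: root E up a major third → G#, giving G#add9.
C7: root C up a major third → E, giving E7.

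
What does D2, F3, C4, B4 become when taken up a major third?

A major third up from D2 gives F#2.
F3: a third up reaches A, and 4 semitones makes it A3.
C4 up a major third is E4.
B4: a third up reaches D, and 4 semitones makes it D#5.

F#2 A3 E4 D#5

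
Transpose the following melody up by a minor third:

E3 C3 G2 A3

G3 Eb3 Bb2 C4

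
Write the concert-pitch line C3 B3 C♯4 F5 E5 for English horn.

G3 F#4 G#4 C6 B5

The English horn sounds a perfect fifth below written, so the written part must be a perfect fifth above concert — transpose each note up.
C3 -> G3
B3 -> F#4
C#4 -> G#4
F5 -> C6
E5 -> B5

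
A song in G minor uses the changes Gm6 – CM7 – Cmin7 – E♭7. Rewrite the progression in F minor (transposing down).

Fm6 BbM7 Bbmin7 Db7

G minor down to F minor is a major second; each chord root moves by that interval while the quality stays the same.
Gm6: root G down a major second → F, giving Fm6.
CM7: root C down a major second → Bb, giving BbM7.
Cmin7: root C down a major second → Bb, giving Bbmin7.
E♭7: root E♭ down a major second → Db, giving Db7.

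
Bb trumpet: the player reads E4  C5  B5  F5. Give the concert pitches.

D4 Bb4 A5 Eb5

The Bb trumpet sounds a major second below written, so transpose each written note down a major second.
E4 gives D4
C5 gives Bb4
B5 gives A5
F5 gives Eb5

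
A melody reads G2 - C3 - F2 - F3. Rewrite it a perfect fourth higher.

G2 to C3
C3 to F3
F2 to Bb2
F3 to Bb3

C3 F3 Bb2 Bb3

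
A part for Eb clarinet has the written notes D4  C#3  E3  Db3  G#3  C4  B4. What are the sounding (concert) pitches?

F4 E3 G3 Fb3 B3 Eb4 D5

The Eb clarinet sounds a minor third above written, so transpose each written note up a minor third.
D4 -> F4
C#3 -> E3
E3 -> G3
Db3 -> Fb3
G#3 -> B3
C4 -> Eb4
B4 -> D5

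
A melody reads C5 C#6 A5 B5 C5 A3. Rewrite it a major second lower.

Bb4 B5 G5 A5 Bb4 G3

C5 to Bb4
C#6 to B5
A5 to G5
B5 to A5
C5 to Bb4
A3 to G3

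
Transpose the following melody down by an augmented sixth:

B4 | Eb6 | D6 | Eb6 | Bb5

Db4 Gbb5 Fb5 Gbb5 Dbb5

B4 becomes Db4
Eb6 becomes Gbb5
D6 becomes Fb5
Eb6 becomes Gbb5
Bb5 becomes Dbb5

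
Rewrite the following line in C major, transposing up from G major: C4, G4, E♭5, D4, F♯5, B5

F4 C5 Ab5 G4 B5 E6

From G up to C is a perfect fourth; apply that to each pitch.
C4 → F4
G4 → C5
Eb5 → Ab5
D4 → G4
F#5 → B5
B5 → E6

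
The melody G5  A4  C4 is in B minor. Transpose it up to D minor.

From B up to D is a minor third; apply that to each pitch.
G5 → Bb5
A4 → C5
C4 → Eb4

Bb5 C5 Eb4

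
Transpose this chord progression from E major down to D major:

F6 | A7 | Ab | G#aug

E major down to D major is a major second; each chord root moves by that interval while the quality stays the same.
F6: root F down a major second → Eb, giving Eb6.
A7: root A down a major second → G, giving G7.
Ab: root Ab down a major second → Gb, giving Gb.
G#aug: root G# down a major second → F#, giving F#aug.

Eb6 G7 Gb F#aug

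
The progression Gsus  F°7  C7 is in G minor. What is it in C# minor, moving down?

C#sus B°7 F#7

G minor down to C# minor is a diminished fifth; each chord root moves by that interval while the quality stays the same.
Gsus: root G down a diminished fifth → C#, giving C#sus.
F°7: root F down a diminished fifth → B, giving B°7.
C7: root C down a diminished fifth → F#, giving F#7.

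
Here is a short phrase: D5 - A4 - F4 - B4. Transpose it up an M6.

B5 F#5 D5 G#5

D5: a sixth up reaches B, and 9 semitones makes it B5.
A4: a sixth up reaches F, and 9 semitones makes it F#5.
F4 up a major sixth is D5.
B4: a sixth up reaches G, and 9 semitones makes it G#5.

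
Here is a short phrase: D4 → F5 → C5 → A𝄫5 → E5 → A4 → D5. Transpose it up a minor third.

A minor third up from D4 gives F4.
F5: a third up reaches A, and 3 semitones makes it Ab5.
A minor third up from C5 gives Eb5.
Abb5 up a minor third is Cbb6.
A minor third up from E5 gives G5.
A4 up a minor third is C5.
D5 up a minor third is F5.

F4 Ab5 Eb5 Cbb6 G5 C5 F5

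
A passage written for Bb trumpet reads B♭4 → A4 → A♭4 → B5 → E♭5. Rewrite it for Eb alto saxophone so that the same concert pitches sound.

First find concert pitch: the Bb trumpet sounds a major second below written, so B♭4 A4 A♭4 B5 E♭5 sounds Ab4 G4 Gb4 A5 Db5.
Then write for Eb alto saxophone: it sounds a major sixth below written, so the part must be a major sixth above concert.
Ab4 → F5
G4 → E5
Gb4 → Eb5
A5 → F#6
Db5 → Bb5

F5 E5 Eb5 F#6 Bb5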